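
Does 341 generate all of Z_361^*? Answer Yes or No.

φ(361) = φ(19^2) = 19·(19−1) = 342 = 2 · 3^2 · 19.
Test 341^(342/q) mod 361 for each prime factor q of 342:
341^171 ≡ 360 (mod 361)  [q = 2: ≢ 1 ✓]
341^114 ≡ 1 (mod 361)  [q = 3: ≡ 1 ✗]
341^18 ≡ 343 (mod 361)  [q = 19: ≢ 1 ✓]
Since 341^114 ≡ 1, the order of 341 divides 114 < 342, so 341 is not a primitive root.

No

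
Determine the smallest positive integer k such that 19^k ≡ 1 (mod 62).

15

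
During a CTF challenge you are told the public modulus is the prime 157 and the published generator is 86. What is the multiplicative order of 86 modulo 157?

78

Since 86 ∈ (Z/157Z)^×, its order divides φ(157) = 157 − 1 = 156 = 2^2 · 3 · 13.
Divisors of 156: 1, 2, 3, 4, 6, 12, 13, 26, 39, 52, 78, 156.
Test each divisor d:
86^1 ≡ 86 (mod 157)
86^2 ≡ 17 (mod 157)
86^3 ≡ 49 (mod 157)
86^4 ≡ 132 (mod 157)
86^6 ≡ 46 (mod 157)
86^12 ≡ 75 (mod 157)
86^13 ≡ 13 (mod 157)
86^26 ≡ 12 (mod 157)
86^39 ≡ 156 (mod 157)
86^52 ≡ 144 (mod 157)
86^78 ≡ 1 (mod 157) ✓
The smallest such exponent is 78, so the order of 86 is 78.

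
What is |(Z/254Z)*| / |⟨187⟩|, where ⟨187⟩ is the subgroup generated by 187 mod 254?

2

The order of 187 must divide φ(254) = φ(2)·φ(127) = 1·126 = 126 = 2 · 3^2 · 7.
Divisors of 126: 1, 2, 3, 6, 7, 9, 14, 18, 21, 42, 63, 126.
Compute 187^d (mod 254) for the divisors d until we hit 1:
187^1 ≡ 187
187^2 ≡ 171
187^3 ≡ 227
187^6 ≡ 221
187^7 ≡ 179
187^9 ≡ 129
187^14 ≡ 37
187^18 ≡ 131
187^21 ≡ 19
187^42 ≡ 107
187^63 ≡ 1
Thus |⟨187⟩| = ord(187) = 63.
The index is φ(254) / ord(187) = 126 / 63 = 2.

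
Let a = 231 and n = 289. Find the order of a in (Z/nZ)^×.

272

ord(231) | φ(289) = φ(17^2) = 17·(17−1) = 272 = 2^4 · 17.
Divisors of 272: 1, 2, 4, 8, 16, 17, 34, 68, 136, 272.
Evaluate successive powers at the divisors of 272:
231^1 ≡ 231 (mod 289)
231^2 ≡ 185 (mod 289)
231^4 ≡ 123 (mod 289)
231^8 ≡ 101 (mod 289)
231^16 ≡ 86 (mod 289)
231^17 ≡ 214 (mod 289)
231^34 ≡ 134 (mod 289)
231^68 ≡ 38 (mod 289)
231^136 ≡ 288 (mod 289)
231^272 ≡ 1 (mod 289) ✓
So ord_289(231) = 272.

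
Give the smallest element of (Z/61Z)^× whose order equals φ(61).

φ(61) = 61 − 1 = 60 = 2^2 · 3 · 5.
Test candidates g = 2, 3, … against the prime factors q ∈ {2, 3, 5} of φ(61): g is a generator iff g^(60/q) ≢ 1 for every such q.
g = 2: 2^30 ≡ 60; 2^20 ≡ 47; 2^12 ≡ 9 — none is 1, so 2 is a primitive root.
So 2 is the smallest generator of (Z/61Z)^×.

2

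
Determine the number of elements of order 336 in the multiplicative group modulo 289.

0

φ(289) = φ(17^2) = 17·(17−1) = 272 = 2^4 · 17.
(Z/289Z)^× is cyclic (|G| = 272); a cyclic group of order m has exactly φ(d) elements of each order d | m, and none otherwise.
336 does not divide 272, so no element of (Z/289Z)^× has order 336.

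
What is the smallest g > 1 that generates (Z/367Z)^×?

6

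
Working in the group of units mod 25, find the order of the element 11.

ord(11) | φ(25) = φ(5^2) = 5·(5−1) = 20 = 2^2 · 5.
Divisors of 20: 1, 2, 4, 5, 10, 20.
Check 11^d mod 25 for each divisor in increasing order:
11^1 ≡ 11 (mod 25)
11^2 ≡ 21 (mod 25)
11^4 ≡ 16 (mod 25)
11^5 ≡ 1 (mod 25) ✓
Hence ord(11) = 5.

5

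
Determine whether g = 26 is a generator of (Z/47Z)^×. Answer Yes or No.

Yes

φ(47) = 47 − 1 = 46 = 2 · 23.
An element g generates (Z/47Z)^× iff g^(46/q) ≢ 1 (mod 47) for each prime q ∈ {2, 23}.
26^23 ≡ 46 (mod 47)  [q = 2: ≢ 1 ✓]
26^2 ≡ 18 (mod 47)  [q = 23: ≢ 1 ✓]
All checks pass, so 26 has order 46 and is a primitive root modulo 47.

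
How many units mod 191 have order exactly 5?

4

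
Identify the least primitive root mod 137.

φ(137) = 137 − 1 = 136 = 2^3 · 17.
g is a primitive root iff g^(136/q) ≢ 1 (mod 137) for each prime q ∈ {2, 17}.
g = 2: 2^68 ≡ 1 — hits 1, so not a primitive root.
g = 3: 3^68 ≡ 136; 3^8 ≡ 122 — none is 1, so 3 is a primitive root.
So 3 is the smallest generator of (Z/137Z)^×.

3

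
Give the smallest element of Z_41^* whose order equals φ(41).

6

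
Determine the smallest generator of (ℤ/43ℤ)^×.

3

φ(43) = 43 − 1 = 42 = 2 · 3 · 7.
g is a primitive root iff g^(42/q) ≢ 1 (mod 43) for each prime q ∈ {2, 3, 7}.
g = 2: 2^21 ≡ 42; 2^14 ≡ 1 — hits 1, so not a primitive root.
g = 3: 3^21 ≡ 42; 3^14 ≡ 36; 3^6 ≡ 41 — none is 1, so 3 is a primitive root.
The smallest primitive root modulo 43 is 3.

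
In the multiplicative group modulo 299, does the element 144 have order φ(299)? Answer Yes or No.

299 = 13 · 23 is a product of two distinct odd primes, so (Z/299Z)^× ≅ (Z/13Z)^× × (Z/23Z)^× is not cyclic.
No primitive root modulo 299 exists; in particular 144 is not one.

No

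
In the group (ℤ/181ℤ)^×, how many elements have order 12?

4

φ(181) = 181 − 1 = 180 = 2^2 · 3^2 · 5.
(Z/181Z)^× is cyclic (|G| = 180); a cyclic group of order m has exactly φ(d) elements of each order d | m, and none otherwise.
12 = 2^2 · 3 divides 180, and φ(12) = 4.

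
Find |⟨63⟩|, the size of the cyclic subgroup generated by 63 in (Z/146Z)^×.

8

By Lagrange's theorem, ord_146(63) divides φ(146) = φ(2)·φ(73) = 1·72 = 72 = 2^3 · 3^2.
Divisors of 72: 1, 2, 3, 4, 6, 8, 9, 12, 18, 24, 36, 72.
Evaluate successive powers at the divisors of 72:
63^1 ≡ 63 (mod 146)
63^2 ≡ 27 (mod 146)
63^3 ≡ 95 (mod 146)
63^4 ≡ 145 (mod 146)
63^6 ≡ 119 (mod 146)
63^8 ≡ 1 (mod 146) ✓
So ord_146(63) = 8.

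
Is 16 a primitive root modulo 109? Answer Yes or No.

No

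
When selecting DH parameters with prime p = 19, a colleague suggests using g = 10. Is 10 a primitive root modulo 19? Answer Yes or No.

Yes

φ(19) = 19 − 1 = 18 = 2 · 3^2.
An element g generates (Z/19Z)^× iff g^(18/q) ≢ 1 (mod 19) for each prime q ∈ {2, 3}.
10^9 ≡ 18 (mod 19)  [q = 2: ≢ 1 ✓]
10^6 ≡ 11 (mod 19)  [q = 3: ≢ 1 ✓]
None equal 1, so ord_19(10) = 18: 10 is a primitive root.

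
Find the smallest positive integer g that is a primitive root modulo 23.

5

φ(23) = 23 − 1 = 22 = 2 · 11.
Test candidates g = 2, 3, … against the prime factors q ∈ {2, 11} of φ(23): g is a generator iff g^(22/q) ≢ 1 for every such q.
g = 2: 2^11 ≡ 1 — hits 1, so not a primitive root.
g = 3: 3^11 ≡ 1 — hits 1, so not a primitive root.
g = 4: 4^11 ≡ 1 — hits 1, so not a primitive root.
g = 5: 5^11 ≡ 22; 5^2 ≡ 2 — none is 1, so 5 is a primitive root.
Hence the least primitive root of 23 is 5.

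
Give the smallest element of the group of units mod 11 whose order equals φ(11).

2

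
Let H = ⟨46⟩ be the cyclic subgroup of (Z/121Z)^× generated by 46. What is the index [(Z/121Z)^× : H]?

ord(46) | φ(121) = φ(11^2) = 11·(11−1) = 110 = 2 · 5 · 11.
Divisors of 110: 1, 2, 5, 10, 11, 22, 55, 110.
Evaluate successive powers at the divisors of 110:
46^1 ≡ 46 (mod 121)
46^2 ≡ 59 (mod 121)
46^5 ≡ 43 (mod 121)
46^10 ≡ 34 (mod 121)
46^11 ≡ 112 (mod 121)
46^22 ≡ 81 (mod 121)
46^55 ≡ 120 (mod 121)
46^110 ≡ 1 (mod 121) ✓
The order of 46 is 110, so the subgroup it generates has 110 elements.
[(Z/121Z)^× : ⟨46⟩] = 110/110 = 1.

1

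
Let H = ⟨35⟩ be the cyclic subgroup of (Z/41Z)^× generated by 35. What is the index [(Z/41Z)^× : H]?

By Lagrange's theorem, ord_41(35) divides φ(41) = 41 − 1 = 40 = 2^3 · 5.
Divisors of 40: 1, 2, 4, 5, 8, 10, 20, 40.
Test each divisor d:
35^1 ≡ 35 (mod 41)
35^2 ≡ 36 (mod 41)
35^4 ≡ 25 (mod 41)
35^5 ≡ 14 (mod 41)
35^8 ≡ 10 (mod 41)
35^10 ≡ 32 (mod 41)
35^20 ≡ 40 (mod 41)
35^40 ≡ 1 (mod 41) ✓
So ord_41(35) = 40, hence |⟨35⟩| = 40.
[(Z/41Z)^× : ⟨35⟩] = 40/40 = 1.

1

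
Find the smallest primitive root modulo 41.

6

φ(41) = 41 − 1 = 40 = 2^3 · 5.
g is a primitive root iff g^(40/q) ≢ 1 (mod 41) for each prime q ∈ {2, 5}.
g = 2: 2^20 ≡ 1 — hits 1, so not a primitive root.
g = 3: 3^20 ≡ 40; 3^8 ≡ 1 — hits 1, so not a primitive root.
g = 4: 4^20 ≡ 1 — hits 1, so not a primitive root.
g = 5: 5^20 ≡ 1 — hits 1, so not a primitive root.
g = 6: 6^20 ≡ 40; 6^8 ≡ 10 — none is 1, so 6 is a primitive root.
So 6 is the smallest generator of (Z/41Z)^×.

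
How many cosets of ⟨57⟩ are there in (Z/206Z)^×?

17

By Lagrange's theorem, ord_206(57) divides φ(206) = φ(2)·φ(103) = 1·102 = 102 = 2 · 3 · 17.
Divisors of 102: 1, 2, 3, 6, 17, 34, 51, 102.
Test each divisor d:
57^1 ≡ 57 (mod 206)
57^2 ≡ 159 (mod 206)
57^3 ≡ 205 (mod 206)
57^6 ≡ 1 (mod 206) ✓
So ord_206(57) = 6, hence |⟨57⟩| = 6.
[(Z/206Z)^× : ⟨57⟩] = 102/6 = 17.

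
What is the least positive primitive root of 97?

5

φ(97) = 97 − 1 = 96 = 2^5 · 3.
g is a primitive root iff g^(96/q) ≢ 1 (mod 97) for each prime q ∈ {2, 3}.
g = 2: 2^48 ≡ 1 — hits 1, so not a primitive root.
g = 3: 3^48 ≡ 1 — hits 1, so not a primitive root.
g = 4: 4^48 ≡ 1 — hits 1, so not a primitive root.
g = 5: 5^48 ≡ 96; 5^32 ≡ 35 — none is 1, so 5 is a primitive root.
Hence the least primitive root of 97 is 5.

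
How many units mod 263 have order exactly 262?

130

φ(263) = 263 − 1 = 262 = 2 · 131.
Since (Z/263Z)^× is cyclic of order 262, the number of elements of order d is φ(d) when d | 262 and 0 otherwise.
262 = 2 · 131 divides 262, and φ(262) = 130.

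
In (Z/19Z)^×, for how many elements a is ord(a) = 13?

0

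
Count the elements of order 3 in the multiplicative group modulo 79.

φ(79) = 79 − 1 = 78 = 2 · 3 · 13.
In a cyclic group of order 78, there are φ(d) elements of order d for each divisor d of 78, and zero for non-divisors.
3 | 78, and φ(3) = 3 − 1 = 2.

2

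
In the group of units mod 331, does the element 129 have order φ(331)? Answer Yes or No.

Yes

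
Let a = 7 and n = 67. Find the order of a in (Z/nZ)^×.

66

The order of 7 must divide φ(67) = 67 − 1 = 66 = 2 · 3 · 11.
Divisors of 66: 1, 2, 3, 6, 11, 22, 33, 66.
Compute 7^d (mod 67) for the divisors d until we hit 1:
7^1 ≡ 7 (mod 67)
7^2 ≡ 49 (mod 67)
7^3 ≡ 8 (mod 67)
7^6 ≡ 64 (mod 67)
7^11 ≡ 30 (mod 67)
7^22 ≡ 29 (mod 67)
7^33 ≡ 66 (mod 67)
7^66 ≡ 1 (mod 67) ✓
So ord_67(7) = 66.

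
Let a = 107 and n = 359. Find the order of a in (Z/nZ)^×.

The order of 107 must divide φ(359) = 359 − 1 = 358 = 2 · 179.
Divisors of 358: 1, 2, 179, 358.
Check 107^d mod 359 for each divisor in increasing order:
107^1 ≡ 107 (mod 359)
107^2 ≡ 320 (mod 359)
107^179 ≡ 1 (mod 359) ✓
Therefore the multiplicative order of 107 modulo 359 is 179.

179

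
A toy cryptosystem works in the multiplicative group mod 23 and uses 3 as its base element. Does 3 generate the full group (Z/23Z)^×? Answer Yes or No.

φ(23) = 23 − 1 = 22 = 2 · 11.
3 is a primitive root mod 23 iff 3^(φ(23)/q) ≢ 1 for every prime q | φ(23), i.e. q ∈ {2, 11}.
3^11 ≡ 1 (mod 23)  [q = 2: ≡ 1 ✗]
3^2 ≡ 9 (mod 23)  [q = 11: ≢ 1 ✓]
The check at q = 2 fails, so 3 generates a proper subgroup.

No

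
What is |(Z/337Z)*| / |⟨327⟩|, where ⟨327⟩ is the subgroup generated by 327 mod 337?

The order of 327 must divide φ(337) = 337 − 1 = 336 = 2^4 · 3 · 7.
Divisors of 336: 1, 2, 3, 4, 6, 7, 8, 12, 14, 16, 21, 24, 28, 42, 48, 56, 84, 112, 168, 336.
Test each divisor d:
327^1 ≡ 327
327^2 ≡ 100
327^3 ≡ 11
327^4 ≡ 227
327^6 ≡ 121
327^7 ≡ 138
327^8 ≡ 305
327^12 ≡ 150
327^14 ≡ 172
327^16 ≡ 13
327^21 ≡ 146
327^24 ≡ 258
327^28 ≡ 265
327^42 ≡ 85
327^48 ≡ 175
327^56 ≡ 129
327^84 ≡ 148
327^112 ≡ 128
327^168 ≡ 336
327^336 ≡ 1
So ord_337(327) = 336, hence |⟨327⟩| = 336.
[(Z/337Z)^× : ⟨327⟩] = 336/336 = 1.

1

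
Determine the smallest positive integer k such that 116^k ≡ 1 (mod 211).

210

By Lagrange's theorem, ord_211(116) divides φ(211) = 211 − 1 = 210 = 2 · 3 · 5 · 7.
Divisors of 210: 1, 2, 3, 5, 6, 7, 10, 14, 15, 21, 30, 35, 42, 70, 105, 210.
Test each divisor d:
116^1 ≡ 116 (mod 211)
116^2 ≡ 163 (mod 211)
116^3 ≡ 129 (mod 211)
116^5 ≡ 138 (mod 211)
116^6 ≡ 183 (mod 211)
116^7 ≡ 128 (mod 211)
116^10 ≡ 54 (mod 211)
116^14 ≡ 137 (mod 211)
116^15 ≡ 67 (mod 211)
116^21 ≡ 23 (mod 211)
116^30 ≡ 58 (mod 211)
116^35 ≡ 197 (mod 211)
116^42 ≡ 107 (mod 211)
116^70 ≡ 196 (mod 211)
116^105 ≡ 210 (mod 211)
116^210 ≡ 1 (mod 211) ✓
So ord_211(116) = 210.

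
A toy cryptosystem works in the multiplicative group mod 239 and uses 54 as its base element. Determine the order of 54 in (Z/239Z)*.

The order of 54 must divide φ(239) = 239 − 1 = 238 = 2 · 7 · 17.
Divisors of 238: 1, 2, 7, 14, 17, 34, 119, 238.
Test each divisor d:
54^1 ≡ 54
54^2 ≡ 48
54^7 ≡ 75
54^14 ≡ 128
54^17 ≡ 44
54^34 ≡ 24
54^119 ≡ 1
So ord_239(54) = 119.

119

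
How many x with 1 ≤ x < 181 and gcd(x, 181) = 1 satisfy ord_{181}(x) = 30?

φ(181) = 181 − 1 = 180 = 2^2 · 3^2 · 5.
(Z/181Z)^× is cyclic (|G| = 180); a cyclic group of order m has exactly φ(d) elements of each order d | m, and none otherwise.
30 = 2 · 3 · 5 divides 180, and φ(30) = 8.

8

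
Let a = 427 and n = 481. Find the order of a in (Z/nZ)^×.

36

By Lagrange's theorem, ord_481(427) divides φ(481) = φ(13·37) = (13−1)·(37−1) = 12·36 = 432 = 2^4 · 3^3.
Divisors of 432: 1, 2, 3, 4, 6, 8, 9, 12, 16, 18, 24, 27, 36, 48, 54, 72, 108, 144, 216, 432.
Compute 427^d (mod 481) for the divisors d until we hit 1:
427^1 ≡ 427 (mod 481)
427^2 ≡ 30 (mod 481)
427^3 ≡ 304 (mod 481)
427^4 ≡ 419 (mod 481)
427^6 ≡ 64 (mod 481)
427^8 ≡ 477 (mod 481)
427^9 ≡ 216 (mod 481)
427^12 ≡ 248 (mod 481)
427^16 ≡ 16 (mod 481)
427^18 ≡ 480 (mod 481)
427^24 ≡ 417 (mod 481)
427^27 ≡ 265 (mod 481)
427^36 ≡ 1 (mod 481) ✓
Therefore the multiplicative order of 427 modulo 481 is 36.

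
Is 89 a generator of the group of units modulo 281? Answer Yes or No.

φ(281) = 281 − 1 = 280 = 2^3 · 5 · 7.
It suffices to check that the order of 89 is not a proper divisor of 280: compute 89^(280/q) for q ∈ {2, 5, 7}.
89^140 ≡ 280 (mod 281)  [q = 2: ≢ 1 ✓]
89^56 ≡ 1 (mod 281)  [q = 5: ≡ 1 ✗]
89^40 ≡ 1 (mod 281)  [q = 7: ≡ 1 ✗]
89^56 ≡ 1 shows ord(89) | 56, strictly less than φ(281); not a primitive root.

No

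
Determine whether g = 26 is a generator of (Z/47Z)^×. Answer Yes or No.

Yes

φ(47) = 47 − 1 = 46 = 2 · 23.
26 is a primitive root mod 47 iff 26^(φ(47)/q) ≢ 1 for every prime q | φ(47), i.e. q ∈ {2, 23}.
26^23 ≡ 46 (mod 47)  [q = 2: ≢ 1 ✓]
26^2 ≡ 18 (mod 47)  [q = 23: ≢ 1 ✓]
Every test exponent gives a nontrivial residue, hence 26 generates the full group.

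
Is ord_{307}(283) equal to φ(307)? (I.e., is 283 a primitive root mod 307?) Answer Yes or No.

φ(307) = 307 − 1 = 306 = 2 · 3^2 · 17.
It suffices to check that the order of 283 is not a proper divisor of 306: compute 283^(306/q) for q ∈ {2, 3, 17}.
283^153 ≡ 306 (mod 307)  [q = 2: ≢ 1 ✓]
283^102 ≡ 1 (mod 307)  [q = 3: ≡ 1 ✗]
283^18 ≡ 24 (mod 307)  [q = 17: ≢ 1 ✓]
The check at q = 3 fails, so 283 generates a proper subgroup.

No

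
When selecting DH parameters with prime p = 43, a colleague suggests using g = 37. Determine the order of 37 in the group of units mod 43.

6

The order of 37 must divide φ(43) = 43 − 1 = 42 = 2 · 3 · 7.
Divisors of 42: 1, 2, 3, 6, 7, 14, 21, 42.
Check 37^d mod 43 for each divisor in increasing order:
37^1 ≡ 37 (mod 43)
37^2 ≡ 36 (mod 43)
37^3 ≡ 42 (mod 43)
37^6 ≡ 1 (mod 43) ✓
So ord_43(37) = 6.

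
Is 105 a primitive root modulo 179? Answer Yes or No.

Yes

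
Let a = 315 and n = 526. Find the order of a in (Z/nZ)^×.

131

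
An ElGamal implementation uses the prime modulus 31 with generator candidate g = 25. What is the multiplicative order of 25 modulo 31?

The order of 25 must divide φ(31) = 31 − 1 = 30 = 2 · 3 · 5.
Divisors of 30: 1, 2, 3, 5, 6, 10, 15, 30.
Check 25^d mod 31 for each divisor in increasing order:
25^1 ≡ 25 (mod 31)
25^2 ≡ 5 (mod 31)
25^3 ≡ 1 (mod 31) ✓
So ord_31(25) = 3.

3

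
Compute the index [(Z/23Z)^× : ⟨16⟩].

By Lagrange's theorem, ord_23(16) divides φ(23) = 23 − 1 = 22 = 2 · 11.
Divisors of 22: 1, 2, 11, 22.
Test each divisor d:
16^1 ≡ 16
16^2 ≡ 3
16^11 ≡ 1
So ord_23(16) = 11, hence |⟨16⟩| = 11.
Index = |(Z/23Z)^×| / |⟨16⟩| = 22 / 11 = 2.

2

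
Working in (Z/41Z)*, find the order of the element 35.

Since 35 ∈ (Z/41Z)^×, its order divides φ(41) = 41 − 1 = 40 = 2^3 · 5.
Divisors of 40: 1, 2, 4, 5, 8, 10, 20, 40.
Test each divisor d:
35^1 ≡ 35
35^2 ≡ 36
35^4 ≡ 25
35^5 ≡ 14
35^8 ≡ 10
35^10 ≡ 32
35^20 ≡ 40
35^40 ≡ 1
So ord_41(35) = 40.

40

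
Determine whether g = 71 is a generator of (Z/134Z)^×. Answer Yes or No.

φ(134) = φ(2)·φ(67) = 1·66 = 66 = 2 · 3 · 11.
Test 71^(66/q) mod 134 for each prime factor q of 66:
71^33 ≡ 1 (mod 134)  [q = 2: ≡ 1 ✗]
71^22 ≡ 29 (mod 134)  [q = 3: ≢ 1 ✓]
71^6 ≡ 9 (mod 134)  [q = 11: ≢ 1 ✓]
71^33 ≡ 1 shows ord(71) | 33, strictly less than φ(134); not a primitive root.

No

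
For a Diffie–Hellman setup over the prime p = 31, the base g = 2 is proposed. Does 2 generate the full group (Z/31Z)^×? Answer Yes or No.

No

φ(31) = 31 − 1 = 30 = 2 · 3 · 5.
An element g generates (Z/31Z)^× iff g^(30/q) ≢ 1 (mod 31) for each prime q ∈ {2, 3, 5}.
2^15 ≡ 1 (mod 31)  [q = 2: ≡ 1 ✗]
2^10 ≡ 1 (mod 31)  [q = 3: ≡ 1 ✗]
2^6 ≡ 2 (mod 31)  [q = 5: ≢ 1 ✓]
Since 2^15 ≡ 1, the order of 2 divides 15 < 30, so 2 is not a primitive root.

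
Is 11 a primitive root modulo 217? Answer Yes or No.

217 = 7 · 31 is a product of two distinct odd primes, so (Z/217Z)^× ≅ (Z/7Z)^× × (Z/31Z)^× is not cyclic.
No primitive root modulo 217 exists; in particular 11 is not one.

No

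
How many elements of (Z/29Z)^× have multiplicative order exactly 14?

6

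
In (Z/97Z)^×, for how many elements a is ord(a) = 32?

16

φ(97) = 97 − 1 = 96 = 2^5 · 3.
In a cyclic group of order 96, there are φ(d) elements of order d for each divisor d of 96, and zero for non-divisors.
32 = 2^5 divides 96, and φ(32) = 16.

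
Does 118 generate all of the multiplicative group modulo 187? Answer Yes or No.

No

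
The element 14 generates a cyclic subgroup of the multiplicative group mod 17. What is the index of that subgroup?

1

The order of 14 must divide φ(17) = 17 − 1 = 16 = 2^4.
Divisors of 16: 1, 2, 4, 8, 16.
Test each divisor d:
14^1 ≡ 14 (mod 17)
14^2 ≡ 9 (mod 17)
14^4 ≡ 13 (mod 17)
14^8 ≡ 16 (mod 17)
14^16 ≡ 1 (mod 17) ✓
Thus |⟨14⟩| = ord(14) = 16.
Index = |(Z/17Z)^×| / |⟨14⟩| = 16 / 16 = 1.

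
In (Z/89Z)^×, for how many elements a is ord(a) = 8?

φ(89) = 89 − 1 = 88 = 2^3 · 11.
(Z/89Z)^× is cyclic (|G| = 88); a cyclic group of order m has exactly φ(d) elements of each order d | m, and none otherwise.
8 = 2^3 divides 88, and φ(8) = 4.

4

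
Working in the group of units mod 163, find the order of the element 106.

The order of 106 must divide φ(163) = 163 − 1 = 162 = 2 · 3^4.
Divisors of 162: 1, 2, 3, 6, 9, 18, 27, 54, 81, 162.
Check 106^d mod 163 for each divisor in increasing order:
106^1 ≡ 106
106^2 ≡ 152
106^3 ≡ 138
106^6 ≡ 136
106^9 ≡ 23
106^18 ≡ 40
106^27 ≡ 105
106^54 ≡ 104
106^81 ≡ 162
106^162 ≡ 1
The smallest such exponent is 162, so the order of 106 is 162.

162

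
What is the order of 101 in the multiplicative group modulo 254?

ord(101) | φ(254) = φ(2)·φ(127) = 1·126 = 126 = 2 · 3^2 · 7.
Divisors of 126: 1, 2, 3, 6, 7, 9, 14, 18, 21, 42, 63, 126.
Check 101^d mod 254 for each divisor in increasing order:
101^1 ≡ 101 (mod 254)
101^2 ≡ 41 (mod 254)
101^3 ≡ 77 (mod 254)
101^6 ≡ 87 (mod 254)
101^7 ≡ 151 (mod 254)
101^9 ≡ 95 (mod 254)
101^14 ≡ 195 (mod 254)
101^18 ≡ 135 (mod 254)
101^21 ≡ 235 (mod 254)
101^42 ≡ 107 (mod 254)
101^63 ≡ 253 (mod 254)
101^126 ≡ 1 (mod 254) ✓
So ord_254(101) = 126.

126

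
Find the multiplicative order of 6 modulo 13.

Since 6 ∈ (Z/13Z)^×, its order divides φ(13) = 13 − 1 = 12 = 2^2 · 3.
Divisors of 12: 1, 2, 3, 4, 6, 12.
Test each divisor d:
6^1 ≡ 6
6^2 ≡ 10
6^3 ≡ 8
6^4 ≡ 9
6^6 ≡ 12
6^12 ≡ 1
Therefore the multiplicative order of 6 modulo 13 is 12.

12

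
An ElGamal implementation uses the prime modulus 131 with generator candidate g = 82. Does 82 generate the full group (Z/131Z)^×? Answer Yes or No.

φ(131) = 131 − 1 = 130 = 2 · 5 · 13.
82 is a primitive root mod 131 iff 82^(φ(131)/q) ≢ 1 for every prime q | φ(131), i.e. q ∈ {2, 5, 13}.
82^65 ≡ 130 (mod 131)  [q = 2: ≢ 1 ✓]
82^26 ≡ 58 (mod 131)  [q = 5: ≢ 1 ✓]
82^10 ≡ 112 (mod 131)  [q = 13: ≢ 1 ✓]
All checks pass, so 82 has order 130 and is a primitive root modulo 131.

Yes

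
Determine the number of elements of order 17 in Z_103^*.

φ(103) = 103 − 1 = 102 = 2 · 3 · 17.
In a cyclic group of order 102, there are φ(d) elements of order d for each divisor d of 102, and zero for non-divisors.
17 | 102, and φ(17) = 17 − 1 = 16.

16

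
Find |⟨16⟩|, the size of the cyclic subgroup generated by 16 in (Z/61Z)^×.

15

ord(16) | φ(61) = 61 − 1 = 60 = 2^2 · 3 · 5.
Divisors of 60: 1, 2, 3, 4, 5, 6, 10, 12, 15, 20, 30, 60.
Compute 16^d (mod 61) for the divisors d until we hit 1:
16^1 ≡ 16
16^2 ≡ 12
16^3 ≡ 9
16^4 ≡ 22
16^5 ≡ 47
16^6 ≡ 20
16^10 ≡ 13
16^12 ≡ 34
16^15 ≡ 1
Hence ord(16) = 15.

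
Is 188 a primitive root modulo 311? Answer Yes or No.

φ(311) = 311 − 1 = 310 = 2 · 5 · 31.
An element g generates (Z/311Z)^× iff g^(310/q) ≢ 1 (mod 311) for each prime q ∈ {2, 5, 31}.
188^155 ≡ 1 (mod 311)  [q = 2: ≡ 1 ✗]
188^62 ≡ 216 (mod 311)  [q = 5: ≢ 1 ✓]
188^10 ≡ 168 (mod 311)  [q = 31: ≢ 1 ✓]
The check at q = 2 fails, so 188 generates a proper subgroup.

No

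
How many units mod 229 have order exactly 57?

φ(229) = 229 − 1 = 228 = 2^2 · 3 · 19.
(Z/229Z)^× is cyclic (|G| = 228); a cyclic group of order m has exactly φ(d) elements of each order d | m, and none otherwise.
57 = 3 · 19 divides 228, and φ(57) = 36.

36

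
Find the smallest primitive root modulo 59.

2

φ(59) = 59 − 1 = 58 = 2 · 29.
Test candidates g = 2, 3, … against the prime factors q ∈ {2, 29} of φ(59): g is a generator iff g^(58/q) ≢ 1 for every such q.
g = 2: 2^29 ≡ 58; 2^2 ≡ 4 — none is 1, so 2 is a primitive root.
Hence the least primitive root of 59 is 2.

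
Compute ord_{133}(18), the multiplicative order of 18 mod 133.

Since 18 ∈ (Z/133Z)^×, its order divides φ(133) = φ(7·19) = (7−1)·(19−1) = 6·18 = 108 = 2^2 · 3^3.
Divisors of 108: 1, 2, 3, 4, 6, 9, 12, 18, 27, 36, 54, 108.
Evaluate successive powers at the divisors of 108:
18^1 ≡ 18
18^2 ≡ 58
18^3 ≡ 113
18^4 ≡ 39
18^6 ≡ 1
The smallest such exponent is 6, so the order of 18 is 6.

6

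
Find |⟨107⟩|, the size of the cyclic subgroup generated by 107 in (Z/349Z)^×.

348

Since 107 ∈ (Z/349Z)^×, its order divides φ(349) = 349 − 1 = 348 = 2^2 · 3 · 29.
Divisors of 348: 1, 2, 3, 4, 6, 12, 29, 58, 87, 116, 174, 348.
Test each divisor d:
107^1 ≡ 107 (mod 349)
107^2 ≡ 281 (mod 349)
107^3 ≡ 53 (mod 349)
107^4 ≡ 87 (mod 349)
107^6 ≡ 17 (mod 349)
107^12 ≡ 289 (mod 349)
107^29 ≡ 24 (mod 349)
107^58 ≡ 227 (mod 349)
107^87 ≡ 213 (mod 349)
107^116 ≡ 226 (mod 349)
107^174 ≡ 348 (mod 349)
107^348 ≡ 1 (mod 349) ✓
Hence ord(107) = 348.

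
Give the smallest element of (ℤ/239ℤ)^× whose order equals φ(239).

7

φ(239) = 239 − 1 = 238 = 2 · 7 · 17.
Test candidates g = 2, 3, … against the prime factors q ∈ {2, 7, 17} of φ(239): g is a generator iff g^(238/q) ≢ 1 for every such q.
g = 2: 2^119 ≡ 1 — hits 1, so not a primitive root.
g = 3: 3^119 ≡ 1 — hits 1, so not a primitive root.
g = 4: 4^119 ≡ 1 — hits 1, so not a primitive root.
g = 5: 5^119 ≡ 1 — hits 1, so not a primitive root.
g = 6: 6^119 ≡ 1 — hits 1, so not a primitive root.
g = 7: 7^119 ≡ 238; 7^34 ≡ 24; 7^14 ≡ 211 — none is 1, so 7 is a primitive root.
Hence the least primitive root of 239 is 7.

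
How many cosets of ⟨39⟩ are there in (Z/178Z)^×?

8

By Lagrange's theorem, ord_178(39) divides φ(178) = φ(2)·φ(89) = 1·88 = 88 = 2^3 · 11.
Divisors of 88: 1, 2, 4, 8, 11, 22, 44, 88.
Compute 39^d (mod 178) for the divisors d until we hit 1:
39^1 ≡ 39 (mod 178)
39^2 ≡ 97 (mod 178)
39^4 ≡ 153 (mod 178)
39^8 ≡ 91 (mod 178)
39^11 ≡ 1 (mod 178) ✓
Thus |⟨39⟩| = ord(39) = 11.
The index is φ(178) / ord(39) = 88 / 11 = 8.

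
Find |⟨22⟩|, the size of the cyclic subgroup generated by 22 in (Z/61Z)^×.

By Lagrange's theorem, ord_61(22) divides φ(61) = 61 − 1 = 60 = 2^2 · 3 · 5.
Divisors of 60: 1, 2, 3, 4, 5, 6, 10, 12, 15, 20, 30, 60.
Compute 22^d (mod 61) for the divisors d until we hit 1:
22^1 ≡ 22
22^2 ≡ 57
22^3 ≡ 34
22^4 ≡ 16
22^5 ≡ 47
22^6 ≡ 58
22^10 ≡ 13
22^12 ≡ 9
22^15 ≡ 1
The smallest such exponent is 15, so the order of 22 is 15.

15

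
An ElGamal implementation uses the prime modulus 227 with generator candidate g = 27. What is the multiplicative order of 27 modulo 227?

113

Since 27 ∈ (Z/227Z)^×, its order divides φ(227) = 227 − 1 = 226 = 2 · 113.
Divisors of 226: 1, 2, 113, 226.
Test each divisor d:
27^1 ≡ 27 (mod 227)
27^2 ≡ 48 (mod 227)
27^113 ≡ 1 (mod 227) ✓
Hence ord(27) = 113.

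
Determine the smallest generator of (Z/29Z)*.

2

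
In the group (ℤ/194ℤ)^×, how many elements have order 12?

4

φ(194) = φ(2)·φ(97) = 1·96 = 96 = 2^5 · 3.
(Z/194Z)^× is cyclic (|G| = 96); a cyclic group of order m has exactly φ(d) elements of each order d | m, and none otherwise.
12 = 2^2 · 3 divides 96, and φ(12) = 4.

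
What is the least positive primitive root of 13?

2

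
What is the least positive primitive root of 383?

φ(383) = 383 − 1 = 382 = 2 · 191.
g is a primitive root iff g^(382/q) ≢ 1 (mod 383) for each prime q ∈ {2, 191}.
g = 2: 2^191 ≡ 1 — hits 1, so not a primitive root.
g = 3: 3^191 ≡ 1 — hits 1, so not a primitive root.
g = 4: 4^191 ≡ 1 — hits 1, so not a primitive root.
g = 5: 5^191 ≡ 382; 5^2 ≡ 25 — none is 1, so 5 is a primitive root.
The smallest primitive root modulo 383 is 5.

5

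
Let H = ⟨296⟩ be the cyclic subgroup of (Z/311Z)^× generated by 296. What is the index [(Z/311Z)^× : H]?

5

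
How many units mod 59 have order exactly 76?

0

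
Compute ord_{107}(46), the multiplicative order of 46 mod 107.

106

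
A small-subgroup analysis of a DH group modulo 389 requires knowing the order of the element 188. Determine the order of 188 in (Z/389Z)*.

388

By Lagrange's theorem, ord_389(188) divides φ(389) = 389 − 1 = 388 = 2^2 · 97.
Divisors of 388: 1, 2, 4, 97, 194, 388.
Test each divisor d:
188^1 ≡ 188 (mod 389)
188^2 ≡ 334 (mod 389)
188^4 ≡ 302 (mod 389)
188^97 ≡ 115 (mod 389)
188^194 ≡ 388 (mod 389)
188^388 ≡ 1 (mod 389) ✓
Therefore the multiplicative order of 188 modulo 389 is 388.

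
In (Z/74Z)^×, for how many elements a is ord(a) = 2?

1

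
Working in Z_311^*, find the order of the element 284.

Since 284 ∈ (Z/311Z)^×, its order divides φ(311) = 311 − 1 = 310 = 2 · 5 · 31.
Divisors of 310: 1, 2, 5, 10, 31, 62, 155, 310.
Evaluate successive powers at the divisors of 310:
284^1 ≡ 284
284^2 ≡ 107
284^5 ≡ 11
284^10 ≡ 121
284^31 ≡ 275
284^62 ≡ 52
284^155 ≡ 310
284^310 ≡ 1
The smallest such exponent is 310, so the order of 284 is 310.

310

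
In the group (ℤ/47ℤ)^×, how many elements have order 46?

φ(47) = 47 − 1 = 46 = 2 · 23.
Since (Z/47Z)^× is cyclic of order 46, the number of elements of order d is φ(d) when d | 46 and 0 otherwise.
46 = 2 · 23 divides 46, and φ(46) = 22.

22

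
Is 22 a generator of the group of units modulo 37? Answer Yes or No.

φ(37) = 37 − 1 = 36 = 2^2 · 3^2.
22 is a primitive root mod 37 iff 22^(φ(37)/q) ≢ 1 for every prime q | φ(37), i.e. q ∈ {2, 3}.
22^18 ≡ 36 (mod 37)  [q = 2: ≢ 1 ✓]
22^12 ≡ 26 (mod 37)  [q = 3: ≢ 1 ✓]
None equal 1, so ord_37(22) = 36: 22 is a primitive root.

Yes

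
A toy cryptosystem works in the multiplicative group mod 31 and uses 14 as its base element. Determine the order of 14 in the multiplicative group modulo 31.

15

Since 14 ∈ (Z/31Z)^×, its order divides φ(31) = 31 − 1 = 30 = 2 · 3 · 5.
Divisors of 30: 1, 2, 3, 5, 6, 10, 15, 30.
Test each divisor d:
14^1 ≡ 14
14^2 ≡ 10
14^3 ≡ 16
14^5 ≡ 5
14^6 ≡ 8
14^10 ≡ 25
14^15 ≡ 1
Hence ord(14) = 15.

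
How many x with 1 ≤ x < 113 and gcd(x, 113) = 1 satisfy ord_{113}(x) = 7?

6

φ(113) = 113 − 1 = 112 = 2^4 · 7.
(Z/113Z)^× is cyclic (|G| = 112); a cyclic group of order m has exactly φ(d) elements of each order d | m, and none otherwise.
7 | 112, and φ(7) = 7 − 1 = 6.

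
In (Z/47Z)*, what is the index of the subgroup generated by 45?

ord(45) | φ(47) = 47 − 1 = 46 = 2 · 23.
Divisors of 46: 1, 2, 23, 46.
Test each divisor d:
45^1 ≡ 45 (mod 47)
45^2 ≡ 4 (mod 47)
45^23 ≡ 46 (mod 47)
45^46 ≡ 1 (mod 47) ✓
The order of 45 is 46, so the subgroup it generates has 46 elements.
Index = |(Z/47Z)^×| / |⟨45⟩| = 46 / 46 = 1.

1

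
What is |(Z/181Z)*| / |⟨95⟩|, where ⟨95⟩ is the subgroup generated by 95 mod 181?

3

ord(95) | φ(181) = 181 − 1 = 180 = 2^2 · 3^2 · 5.
Divisors of 180: 1, 2, 3, 4, 5, 6, 9, 10, 12, 15, 18, 20, 30, 36, 45, 60, 90, 180.
Compute 95^d (mod 181) for the divisors d until we hit 1:
95^1 ≡ 95 (mod 181)
95^2 ≡ 156 (mod 181)
95^3 ≡ 159 (mod 181)
95^4 ≡ 82 (mod 181)
95^5 ≡ 7 (mod 181)
95^6 ≡ 122 (mod 181)
95^9 ≡ 31 (mod 181)
95^10 ≡ 49 (mod 181)
95^12 ≡ 42 (mod 181)
95^15 ≡ 162 (mod 181)
95^18 ≡ 56 (mod 181)
95^20 ≡ 48 (mod 181)
95^30 ≡ 180 (mod 181)
95^36 ≡ 59 (mod 181)
95^45 ≡ 19 (mod 181)
95^60 ≡ 1 (mod 181) ✓
Thus |⟨95⟩| = ord(95) = 60.
[(Z/181Z)^× : ⟨95⟩] = 180/60 = 3.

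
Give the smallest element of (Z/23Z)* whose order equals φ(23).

φ(23) = 23 − 1 = 22 = 2 · 11.
Test candidates g = 2, 3, … against the prime factors q ∈ {2, 11} of φ(23): g is a generator iff g^(22/q) ≢ 1 for every such q.
g = 2: 2^11 ≡ 1 — hits 1, so not a primitive root.
g = 3: 3^11 ≡ 1 — hits 1, so not a primitive root.
g = 4: 4^11 ≡ 1 — hits 1, so not a primitive root.
g = 5: 5^11 ≡ 22; 5^2 ≡ 2 — none is 1, so 5 is a primitive root.
So 5 is the smallest generator of (Z/23Z)^×.

5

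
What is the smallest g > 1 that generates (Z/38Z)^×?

3

φ(38) = φ(2)·φ(19) = 1·18 = 18 = 2 · 3^2.
g is a primitive root iff g^(18/q) ≢ 1 (mod 38) for each prime q ∈ {2, 3}.
g = 2: gcd(2, 38) = 2 > 1, not a unit — skip.
g = 3: 3^9 ≡ 37; 3^6 ≡ 7 — none is 1, so 3 is a primitive root.
So 3 is the smallest generator of (Z/38Z)^×.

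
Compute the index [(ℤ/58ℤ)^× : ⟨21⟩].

ord(21) | φ(58) = φ(2)·φ(29) = 1·28 = 28 = 2^2 · 7.
Divisors of 28: 1, 2, 4, 7, 14, 28.
Test each divisor d:
21^1 ≡ 21 (mod 58)
21^2 ≡ 35 (mod 58)
21^4 ≡ 7 (mod 58)
21^7 ≡ 41 (mod 58)
21^14 ≡ 57 (mod 58)
21^28 ≡ 1 (mod 58) ✓
So ord_58(21) = 28, hence |⟨21⟩| = 28.
Index = |(Z/58Z)^×| / |⟨21⟩| = 28 / 28 = 1.

1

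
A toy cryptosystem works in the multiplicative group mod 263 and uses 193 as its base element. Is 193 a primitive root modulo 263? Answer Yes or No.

Yes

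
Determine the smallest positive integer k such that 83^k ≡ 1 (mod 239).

119

The order of 83 must divide φ(239) = 239 − 1 = 238 = 2 · 7 · 17.
Divisors of 238: 1, 2, 7, 14, 17, 34, 119, 238.
Evaluate successive powers at the divisors of 238:
83^1 ≡ 83 (mod 239)
83^2 ≡ 197 (mod 239)
83^7 ≡ 166 (mod 239)
83^14 ≡ 71 (mod 239)
83^17 ≡ 98 (mod 239)
83^34 ≡ 44 (mod 239)
83^119 ≡ 1 (mod 239) ✓
Therefore the multiplicative order of 83 modulo 239 is 119.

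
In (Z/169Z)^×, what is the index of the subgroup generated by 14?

12

Since 14 ∈ (Z/169Z)^×, its order divides φ(169) = φ(13^2) = 13·(13−1) = 156 = 2^2 · 3 · 13.
Divisors of 156: 1, 2, 3, 4, 6, 12, 13, 26, 39, 52, 78, 156.
Check 14^d mod 169 for each divisor in increasing order:
14^1 ≡ 14
14^2 ≡ 27
14^3 ≡ 40
14^4 ≡ 53
14^6 ≡ 79
14^12 ≡ 157
14^13 ≡ 1
The order of 14 is 13, so the subgroup it generates has 13 elements.
The index is φ(169) / ord(14) = 156 / 13 = 12.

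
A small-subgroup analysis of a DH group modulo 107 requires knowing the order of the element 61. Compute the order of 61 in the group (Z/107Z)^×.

The order of 61 must divide φ(107) = 107 − 1 = 106 = 2 · 53.
Divisors of 106: 1, 2, 53, 106.
Test each divisor d:
61^1 ≡ 61 (mod 107)
61^2 ≡ 83 (mod 107)
61^53 ≡ 1 (mod 107) ✓
The smallest such exponent is 53, so the order of 61 is 53.

53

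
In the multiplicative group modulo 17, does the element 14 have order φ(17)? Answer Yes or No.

φ(17) = 17 − 1 = 16 = 2^4.
14 is a primitive root mod 17 iff 14^(φ(17)/q) ≢ 1 for every prime q | φ(17), i.e. q ∈ {2}.
14^8 ≡ 16 (mod 17)  [q = 2: ≢ 1 ✓]
None equal 1, so ord_17(14) = 16: 14 is a primitive root.

Yes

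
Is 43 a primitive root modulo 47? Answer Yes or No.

φ(47) = 47 − 1 = 46 = 2 · 23.
It suffices to check that the order of 43 is not a proper divisor of 46: compute 43^(46/q) for q ∈ {2, 23}.
43^23 ≡ 46 (mod 47)  [q = 2: ≢ 1 ✓]
43^2 ≡ 16 (mod 47)  [q = 23: ≢ 1 ✓]
Every test exponent gives a nontrivial residue, hence 43 generates the full group.

Yes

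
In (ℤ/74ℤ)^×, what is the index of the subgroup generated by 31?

9

Since 31 ∈ (Z/74Z)^×, its order divides φ(74) = φ(2)·φ(37) = 1·36 = 36 = 2^2 · 3^2.
Divisors of 36: 1, 2, 3, 4, 6, 9, 12, 18, 36.
Test each divisor d:
31^1 ≡ 31 (mod 74)
31^2 ≡ 73 (mod 74)
31^3 ≡ 43 (mod 74)
31^4 ≡ 1 (mod 74) ✓
So ord_74(31) = 4, hence |⟨31⟩| = 4.
[(Z/74Z)^× : ⟨31⟩] = 36/4 = 9.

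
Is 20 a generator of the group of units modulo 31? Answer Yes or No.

φ(31) = 31 − 1 = 30 = 2 · 3 · 5.
An element g generates (Z/31Z)^× iff g^(30/q) ≢ 1 (mod 31) for each prime q ∈ {2, 3, 5}.
20^15 ≡ 1 (mod 31)  [q = 2: ≡ 1 ✗]
20^10 ≡ 5 (mod 31)  [q = 3: ≢ 1 ✓]
20^6 ≡ 4 (mod 31)  [q = 5: ≢ 1 ✓]
20^15 ≡ 1 shows ord(20) | 15, strictly less than φ(31); not a primitive root.

No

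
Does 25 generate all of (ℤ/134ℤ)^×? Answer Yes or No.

No

φ(134) = φ(2)·φ(67) = 1·66 = 66 = 2 · 3 · 11.
An element g generates (Z/134Z)^× iff g^(66/q) ≢ 1 (mod 134) for each prime q ∈ {2, 3, 11}.
25^33 ≡ 1 (mod 134)  [q = 2: ≡ 1 ✗]
25^22 ≡ 1 (mod 134)  [q = 3: ≡ 1 ✗]
25^6 ≡ 129 (mod 134)  [q = 11: ≢ 1 ✓]
25^33 ≡ 1 shows ord(25) | 33, strictly less than φ(134); not a primitive root.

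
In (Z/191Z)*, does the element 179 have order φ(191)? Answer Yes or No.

φ(191) = 191 − 1 = 190 = 2 · 5 · 19.
Test 179^(190/q) mod 191 for each prime factor q of 190:
179^95 ≡ 190 (mod 191)  [q = 2: ≢ 1 ✓]
179^38 ≡ 49 (mod 191)  [q = 5: ≢ 1 ✓]
179^10 ≡ 153 (mod 191)  [q = 19: ≢ 1 ✓]
None equal 1, so ord_191(179) = 190: 179 is a primitive root.

Yes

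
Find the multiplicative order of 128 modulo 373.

Since 128 ∈ (Z/373Z)^×, its order divides φ(373) = 373 − 1 = 372 = 2^2 · 3 · 31.
Divisors of 372: 1, 2, 3, 4, 6, 12, 31, 62, 93, 124, 186, 372.
Compute 128^d (mod 373) for the divisors d until we hit 1:
128^1 ≡ 128 (mod 373)
128^2 ≡ 345 (mod 373)
128^3 ≡ 146 (mod 373)
128^4 ≡ 38 (mod 373)
128^6 ≡ 55 (mod 373)
128^12 ≡ 41 (mod 373)
128^31 ≡ 69 (mod 373)
128^62 ≡ 285 (mod 373)
128^93 ≡ 269 (mod 373)
128^124 ≡ 284 (mod 373)
128^186 ≡ 372 (mod 373)
128^372 ≡ 1 (mod 373) ✓
Therefore the multiplicative order of 128 modulo 373 is 372.

372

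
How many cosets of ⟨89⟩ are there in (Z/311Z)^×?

10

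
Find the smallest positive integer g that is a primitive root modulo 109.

6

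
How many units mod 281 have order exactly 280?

φ(281) = 281 − 1 = 280 = 2^3 · 5 · 7.
(Z/281Z)^× is cyclic (|G| = 280); a cyclic group of order m has exactly φ(d) elements of each order d | m, and none otherwise.
280 = 2^3 · 5 · 7 divides 280, and φ(280) = 96.

96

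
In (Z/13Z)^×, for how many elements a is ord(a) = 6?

2

φ(13) = 13 − 1 = 12 = 2^2 · 3.
Since (Z/13Z)^× is cyclic of order 12, the number of elements of order d is φ(d) when d | 12 and 0 otherwise.
6 = 2 · 3 divides 12, and φ(6) = 2.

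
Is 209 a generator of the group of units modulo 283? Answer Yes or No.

Yes

φ(283) = 283 − 1 = 282 = 2 · 3 · 47.
209 is a primitive root mod 283 iff 209^(φ(283)/q) ≢ 1 for every prime q | φ(283), i.e. q ∈ {2, 3, 47}.
209^141 ≡ 282 (mod 283)  [q = 2: ≢ 1 ✓]
209^94 ≡ 44 (mod 283)  [q = 3: ≢ 1 ✓]
209^6 ≡ 175 (mod 283)  [q = 47: ≢ 1 ✓]
None equal 1, so ord_283(209) = 282: 209 is a primitive root.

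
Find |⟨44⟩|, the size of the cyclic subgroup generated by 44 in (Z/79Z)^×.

By Lagrange's theorem, ord_79(44) divides φ(79) = 79 − 1 = 78 = 2 · 3 · 13.
Divisors of 78: 1, 2, 3, 6, 13, 26, 39, 78.
Test each divisor d:
44^1 ≡ 44 (mod 79)
44^2 ≡ 40 (mod 79)
44^3 ≡ 22 (mod 79)
44^6 ≡ 10 (mod 79)
44^13 ≡ 55 (mod 79)
44^26 ≡ 23 (mod 79)
44^39 ≡ 1 (mod 79) ✓
Hence ord(44) = 39.

39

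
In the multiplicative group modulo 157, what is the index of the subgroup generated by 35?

4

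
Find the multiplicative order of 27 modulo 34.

16

The order of 27 must divide φ(34) = φ(2)·φ(17) = 1·16 = 16 = 2^4.
Divisors of 16: 1, 2, 4, 8, 16.
Compute 27^d (mod 34) for the divisors d until we hit 1:
27^1 ≡ 27 (mod 34)
27^2 ≡ 15 (mod 34)
27^4 ≡ 21 (mod 34)
27^8 ≡ 33 (mod 34)
27^16 ≡ 1 (mod 34) ✓
Hence ord(27) = 16.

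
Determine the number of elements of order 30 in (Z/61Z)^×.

φ(61) = 61 − 1 = 60 = 2^2 · 3 · 5.
(Z/61Z)^× is cyclic (|G| = 60); a cyclic group of order m has exactly φ(d) elements of each order d | m, and none otherwise.
30 = 2 · 3 · 5 divides 60, and φ(30) = 8.

8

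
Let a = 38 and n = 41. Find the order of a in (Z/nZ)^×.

8

Since 38 ∈ (Z/41Z)^×, its order divides φ(41) = 41 − 1 = 40 = 2^3 · 5.
Divisors of 40: 1, 2, 4, 5, 8, 10, 20, 40.
Check 38^d mod 41 for each divisor in increasing order:
38^1 ≡ 38
38^2 ≡ 9
38^4 ≡ 40
38^5 ≡ 3
38^8 ≡ 1
Hence ord(38) = 8.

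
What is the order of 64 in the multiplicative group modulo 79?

ord(64) | φ(79) = 79 − 1 = 78 = 2 · 3 · 13.
Divisors of 78: 1, 2, 3, 6, 13, 26, 39, 78.
Evaluate successive powers at the divisors of 78:
64^1 ≡ 64 (mod 79)
64^2 ≡ 67 (mod 79)
64^3 ≡ 22 (mod 79)
64^6 ≡ 10 (mod 79)
64^13 ≡ 1 (mod 79) ✓
Hence ord(64) = 13.

13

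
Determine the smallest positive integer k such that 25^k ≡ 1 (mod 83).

41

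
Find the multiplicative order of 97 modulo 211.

By Lagrange's theorem, ord_211(97) divides φ(211) = 211 − 1 = 210 = 2 · 3 · 5 · 7.
Divisors of 210: 1, 2, 3, 5, 6, 7, 10, 14, 15, 21, 30, 35, 42, 70, 105, 210.
Evaluate successive powers at the divisors of 210:
97^1 ≡ 97
97^2 ≡ 125
97^3 ≡ 98
97^5 ≡ 12
97^6 ≡ 109
97^7 ≡ 23
97^10 ≡ 144
97^14 ≡ 107
97^15 ≡ 40
97^21 ≡ 140
97^30 ≡ 123
97^35 ≡ 210
97^42 ≡ 188
97^70 ≡ 1
Hence ord(97) = 70.

70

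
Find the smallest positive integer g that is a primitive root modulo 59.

2

φ(59) = 59 − 1 = 58 = 2 · 29.
g is a primitive root iff g^(58/q) ≢ 1 (mod 59) for each prime q ∈ {2, 29}.
g = 2: 2^29 ≡ 58; 2^2 ≡ 4 — none is 1, so 2 is a primitive root.
Hence the least primitive root of 59 is 2.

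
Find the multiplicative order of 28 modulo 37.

18

The order of 28 must divide φ(37) = 37 − 1 = 36 = 2^2 · 3^2.
Divisors of 36: 1, 2, 3, 4, 6, 9, 12, 18, 36.
Test each divisor d:
28^1 ≡ 28 (mod 37)
28^2 ≡ 7 (mod 37)
28^3 ≡ 11 (mod 37)
28^4 ≡ 12 (mod 37)
28^6 ≡ 10 (mod 37)
28^9 ≡ 36 (mod 37)
28^12 ≡ 26 (mod 37)
28^18 ≡ 1 (mod 37) ✓
Hence ord(28) = 18.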